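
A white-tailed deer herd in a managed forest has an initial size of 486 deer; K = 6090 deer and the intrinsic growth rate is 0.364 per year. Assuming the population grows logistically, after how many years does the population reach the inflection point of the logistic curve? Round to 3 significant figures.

Logistic growth is fastest at N = K/2 = 3045.
A = (K − N₀)/N₀ = 11.531. Set K/(1 + A·e^(−rt)) = K/2 → A·e^(−rt) = 1.
e^(−0.364t) = 1/11.531 = 0.0867238, so t = ln(11.531)/0.364 = 2.445/0.364 = 6.7171.

6.72 years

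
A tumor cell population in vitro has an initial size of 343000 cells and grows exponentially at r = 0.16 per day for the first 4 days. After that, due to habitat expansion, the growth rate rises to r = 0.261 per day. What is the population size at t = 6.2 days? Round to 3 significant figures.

1160000 cells

Phase 1: N(4) = 343000·e^(0.16×4) = 343000·e^0.64 = 650493.
Phase 2 runs for 6.2 − 4 = 2.2 days at r = 0.261.
N(6.2) = 650493·e^(0.261×2.2) = 650493·e^0.5742 = 1.155086×10^6.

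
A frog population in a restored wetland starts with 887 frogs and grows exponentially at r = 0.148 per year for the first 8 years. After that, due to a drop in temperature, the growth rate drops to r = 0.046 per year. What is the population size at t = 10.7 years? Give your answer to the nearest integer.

3281 frogs

Phase 1: N(8) = 887·e^(0.148×8) = 887·e^1.184 = 2898.2.
Phase 2 runs for 10.7 − 8 = 2.7 years at r = 0.046.
N(10.7) = 2898.2·e^(0.046×2.7) = 2898.2·e^0.1242 = 3281.46.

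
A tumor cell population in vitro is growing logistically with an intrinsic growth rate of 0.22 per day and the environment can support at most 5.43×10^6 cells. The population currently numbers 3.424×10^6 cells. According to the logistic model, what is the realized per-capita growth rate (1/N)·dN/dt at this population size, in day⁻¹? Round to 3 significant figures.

0.0813 per day

(1/N)·dN/dt = r(1 − N/K) = 0.22 × (1 − 3.424×10^6/5.43×10^6).
= 0.22 × 0.36943 = 0.081274.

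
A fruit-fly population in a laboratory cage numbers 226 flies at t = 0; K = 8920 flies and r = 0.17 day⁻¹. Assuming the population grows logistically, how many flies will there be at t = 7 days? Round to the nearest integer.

A = (K − N₀)/N₀ = (8920 − 226)/226 = 38.469.
N(t) = K/(1 + A·e^(−rt)) = 8920/(1 + 38.469×e^(−0.17×7)).
e^(−1.19) = 0.30422; denominator = 1 + 38.469×0.30422 = 12.703.
N = 8920/12.703 = 702.191.

702 flies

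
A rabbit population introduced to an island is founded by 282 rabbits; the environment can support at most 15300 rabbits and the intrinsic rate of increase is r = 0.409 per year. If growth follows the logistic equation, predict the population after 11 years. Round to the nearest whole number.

A = (K − N₀)/N₀ = (15300 − 282)/282 = 53.255.
N(t) = K/(1 + A·e^(−rt)) = 15300/(1 + 53.255×e^(−0.409×11)).
e^(−4.499) = 0.01112; denominator = 1 + 53.255×0.01112 = 1.5922.
N = 15300/1.5922 = 9609.31.

9609 rabbits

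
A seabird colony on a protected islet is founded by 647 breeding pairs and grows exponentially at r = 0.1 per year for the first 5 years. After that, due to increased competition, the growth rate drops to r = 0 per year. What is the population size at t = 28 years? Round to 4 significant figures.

1067 breeding pairs

Phase 1: N(5) = 647·e^(0.1×5) = 647·e^0.5 = 1066.72.
Phase 2 runs for 28 − 5 = 23 years at r = 0.
N(28) = 1066.72·e^(0×23) = 1066.72·e^-0 = 1066.72.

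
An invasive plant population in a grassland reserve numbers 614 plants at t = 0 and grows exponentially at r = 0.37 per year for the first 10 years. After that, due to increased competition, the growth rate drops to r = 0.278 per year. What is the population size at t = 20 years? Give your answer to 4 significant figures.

400300 plants

Phase 1: N(10) = 614·e^(0.37×10) = 614·e^3.7 = 24834.6.
Phase 2 runs for 20 − 10 = 10 years at r = 0.278.
N(20) = 24834.6·e^(0.278×10) = 24834.6·e^2.78 = 400310.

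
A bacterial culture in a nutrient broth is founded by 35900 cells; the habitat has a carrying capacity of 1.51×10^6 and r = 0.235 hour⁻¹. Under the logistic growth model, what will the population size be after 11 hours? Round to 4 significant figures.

368700 cells

A = (K − N₀)/N₀ = (1.51×10^6 − 35900)/35900 = 41.061.
N(t) = K/(1 + A·e^(−rt)) = 1.51×10^6/(1 + 41.061×e^(−0.235×11)).
e^(−2.585) = 0.075396; denominator = 1 + 41.061×0.075396 = 4.0959.
N = 1.51×10^6/4.0959 = 368665.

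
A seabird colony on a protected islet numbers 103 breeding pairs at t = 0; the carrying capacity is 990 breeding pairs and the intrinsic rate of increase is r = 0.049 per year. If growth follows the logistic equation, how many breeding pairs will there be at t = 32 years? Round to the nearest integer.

354 breeding pairs

A = (K − N₀)/N₀ = (990 − 103)/103 = 8.6117.
N(t) = K/(1 + A·e^(−rt)) = 990/(1 + 8.6117×e^(−0.049×32)).
e^(−1.568) = 0.20846; denominator = 1 + 8.6117×0.20846 = 2.7952.
N = 990/2.7952 = 354.179.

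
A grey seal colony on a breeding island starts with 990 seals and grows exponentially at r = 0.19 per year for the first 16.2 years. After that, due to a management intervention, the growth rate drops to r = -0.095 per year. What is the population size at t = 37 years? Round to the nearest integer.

Phase 1: N(16.2) = 990·e^(0.19×16.2) = 990·e^3.078 = 21497.8.
Phase 2 runs for 37 − 16.2 = 20.8 years at r = -0.095.
N(37) = 21497.8·e^(-0.095×20.8) = 21497.8·e^-1.976 = 2980.08.

2980 seals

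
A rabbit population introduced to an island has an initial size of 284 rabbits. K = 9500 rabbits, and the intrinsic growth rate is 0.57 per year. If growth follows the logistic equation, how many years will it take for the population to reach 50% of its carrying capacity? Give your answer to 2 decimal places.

6.10 years

A = (K − N₀)/N₀ = (9500 − 284)/284 = 32.451.
Solve 9500/(1 + 32.451·e^(−0.57t)) = 4750: 1 + 32.451·e^(−0.57t) = 2, so e^(−0.57t) = 0.030816.
−0.57·t = ln(0.030816) = -3.4797, so t = 3.4797/0.57 = 6.1048.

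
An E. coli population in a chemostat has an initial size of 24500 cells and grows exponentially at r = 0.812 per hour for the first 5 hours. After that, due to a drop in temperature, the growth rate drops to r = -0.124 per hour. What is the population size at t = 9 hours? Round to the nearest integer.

Phase 1: N(5) = 24500·e^(0.812×5) = 24500·e^4.06 = 1.420371×10^6.
Phase 2 runs for 9 − 5 = 4 hours at r = -0.124.
N(9) = 1.420371×10^6·e^(-0.124×4) = 1.420371×10^6·e^-0.496 = 864951.

864951 cells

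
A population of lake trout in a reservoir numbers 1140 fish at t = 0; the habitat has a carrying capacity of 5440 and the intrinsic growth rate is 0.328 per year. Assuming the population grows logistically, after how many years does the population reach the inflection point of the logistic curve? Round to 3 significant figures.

Logistic growth is fastest at N = K/2 = 2720.
A = (K − N₀)/N₀ = 3.7719. Set K/(1 + A·e^(−rt)) = K/2 → A·e^(−rt) = 1.
e^(−0.328t) = 1/3.7719 = 0.265116, so t = ln(3.7719)/0.328 = 1.3276/0.328 = 4.0475.

4.05 years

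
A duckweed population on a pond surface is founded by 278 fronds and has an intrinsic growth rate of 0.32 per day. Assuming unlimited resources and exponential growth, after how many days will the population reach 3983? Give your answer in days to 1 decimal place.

8.3 days

Set N₀·e^(rt) = 3983: e^(0.32·t) = 3983/278 = 14.327.
0.32·t = ln(14.327) = 2.6622, so t = 2.6622/0.32 = 8.3193.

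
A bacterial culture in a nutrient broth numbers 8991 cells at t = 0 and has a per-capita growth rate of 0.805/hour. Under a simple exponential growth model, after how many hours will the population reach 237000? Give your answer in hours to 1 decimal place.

4.1 hours

Set N₀·e^(rt) = 237000: e^(0.805·t) = 237000/8991 = 26.36.
0.805·t = ln(26.36) = 3.2718, so t = 3.2718/0.805 = 4.0644.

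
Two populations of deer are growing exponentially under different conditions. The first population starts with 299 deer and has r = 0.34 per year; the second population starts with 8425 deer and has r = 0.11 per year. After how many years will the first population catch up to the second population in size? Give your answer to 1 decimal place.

Set 299·e^(0.34t) = 8425·e^(0.11t).
e^((0.34 − 0.11)t) = 8425/299 → e^(0.23·t) = 28.177.
0.23·t = ln(28.177) = 3.3385, so t = 3.3385/0.23 = 14.515.

14.5 years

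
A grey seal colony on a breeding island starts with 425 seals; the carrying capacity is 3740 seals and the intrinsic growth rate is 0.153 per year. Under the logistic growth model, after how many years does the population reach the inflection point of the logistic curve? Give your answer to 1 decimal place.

Logistic growth is fastest at N = K/2 = 1870.
A = (K − N₀)/N₀ = 7.8. Set K/(1 + A·e^(−rt)) = K/2 → A·e^(−rt) = 1.
e^(−0.153t) = 1/7.8 = 0.128205, so t = ln(7.8)/0.153 = 2.0541/0.153 = 13.426.

13.4 years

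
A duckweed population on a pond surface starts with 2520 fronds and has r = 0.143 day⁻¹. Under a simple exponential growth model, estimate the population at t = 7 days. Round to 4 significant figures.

6857 fronds

N(t) = N₀·e^(rt) = 2520 × e^(0.143×7) = 2520 × e^1.001.
e^1.001 ≈ 2.721, so N ≈ 2520 × 2.721 = 6856.92.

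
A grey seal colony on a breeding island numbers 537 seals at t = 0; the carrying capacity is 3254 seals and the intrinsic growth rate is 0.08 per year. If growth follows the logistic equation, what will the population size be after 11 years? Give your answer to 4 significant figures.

1050 seals

A = (K − N₀)/N₀ = (3254 − 537)/537 = 5.0596.
N(t) = K/(1 + A·e^(−rt)) = 3254/(1 + 5.0596×e^(−0.08×11)).
e^(−0.88) = 0.41478; denominator = 1 + 5.0596×0.41478 = 3.0986.
N = 3254/3.0986 = 1050.14.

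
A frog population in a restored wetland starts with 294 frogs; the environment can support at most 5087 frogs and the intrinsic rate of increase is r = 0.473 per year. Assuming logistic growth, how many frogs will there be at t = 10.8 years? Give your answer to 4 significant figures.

A = (K − N₀)/N₀ = (5087 − 294)/294 = 16.303.
N(t) = K/(1 + A·e^(−rt)) = 5087/(1 + 16.303×e^(−0.473×10.8)).
e^(−5.108) = 0.0060457; denominator = 1 + 16.303×0.0060457 = 1.0986.
N = 5087/1.0986 = 4630.6.

4631 frogs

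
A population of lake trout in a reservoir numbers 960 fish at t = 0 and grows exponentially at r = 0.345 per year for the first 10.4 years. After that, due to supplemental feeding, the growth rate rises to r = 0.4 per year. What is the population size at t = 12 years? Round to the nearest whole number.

65837 fish

Phase 1: N(10.4) = 960·e^(0.345×10.4) = 960·e^3.588 = 34715.2.
Phase 2 runs for 12 − 10.4 = 1.6 years at r = 0.4.
N(12) = 34715.2·e^(0.4×1.6) = 34715.2·e^0.64 = 65836.7.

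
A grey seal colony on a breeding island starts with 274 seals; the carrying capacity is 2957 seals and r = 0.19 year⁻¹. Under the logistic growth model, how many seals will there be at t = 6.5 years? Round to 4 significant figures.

A = (K − N₀)/N₀ = (2957 − 274)/274 = 9.792.
N(t) = K/(1 + A·e^(−rt)) = 2957/(1 + 9.792×e^(−0.19×6.5)).
e^(−1.235) = 0.29083; denominator = 1 + 9.792×0.29083 = 3.8478.
N = 2957/3.8478 = 768.482.

768.5 seals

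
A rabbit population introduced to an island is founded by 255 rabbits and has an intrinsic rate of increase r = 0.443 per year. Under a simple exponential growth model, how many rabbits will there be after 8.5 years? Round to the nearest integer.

11012 rabbits

N(t) = N₀·e^(rt) = 255 × e^(0.443×8.5) = 255 × e^3.765.
e^3.765 ≈ 43.185, so N ≈ 255 × 43.185 = 11012.2.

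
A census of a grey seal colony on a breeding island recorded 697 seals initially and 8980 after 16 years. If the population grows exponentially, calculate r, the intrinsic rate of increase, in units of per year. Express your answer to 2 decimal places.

From N(t) = N₀·e^(rt): e^(r·16) = 8980/697 = 12.884.
r·16 = ln(12.884) = 2.556, so r = 2.556/16 = 0.15975.

0.16 per year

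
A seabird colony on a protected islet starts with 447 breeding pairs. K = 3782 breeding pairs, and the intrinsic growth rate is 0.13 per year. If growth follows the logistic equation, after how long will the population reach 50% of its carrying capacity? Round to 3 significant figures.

A = (K − N₀)/N₀ = (3782 − 447)/447 = 7.4609.
Solve 3782/(1 + 7.4609·e^(−0.13t)) = 1891: 1 + 7.4609·e^(−0.13t) = 2, so e^(−0.13t) = 0.134033.
−0.13·t = ln(0.134033) = -2.0097, so t = 2.0097/0.13 = 15.459.

15.5 years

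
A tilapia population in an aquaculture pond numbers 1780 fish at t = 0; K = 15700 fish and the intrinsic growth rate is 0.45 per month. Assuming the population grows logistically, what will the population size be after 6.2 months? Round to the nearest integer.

10606 fish

A = (K − N₀)/N₀ = (15700 − 1780)/1780 = 7.8202.
N(t) = K/(1 + A·e^(−rt)) = 15700/(1 + 7.8202×e^(−0.45×6.2)).
e^(−2.79) = 0.061421; denominator = 1 + 7.8202×0.061421 = 1.4803.
N = 15700/1.4803 = 10605.8.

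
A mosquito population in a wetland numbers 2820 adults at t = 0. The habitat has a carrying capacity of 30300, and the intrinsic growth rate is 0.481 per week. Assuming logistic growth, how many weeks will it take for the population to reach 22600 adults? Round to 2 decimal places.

A = (K − N₀)/N₀ = (30300 − 2820)/2820 = 9.7447.
Solve 30300/(1 + 9.7447·e^(−0.481t)) = 22600: 1 + 9.7447·e^(−0.481t) = 1.3407, so e^(−0.481t) = 0.0349635.
−0.481·t = ln(0.0349635) = -3.3535, so t = 3.3535/0.481 = 6.9718.

6.97 weeks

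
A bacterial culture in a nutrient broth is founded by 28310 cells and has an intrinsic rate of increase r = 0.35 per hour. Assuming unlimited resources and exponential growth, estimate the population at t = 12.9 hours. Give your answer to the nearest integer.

2586899 cells

N(t) = N₀·e^(rt) = 28310 × e^(0.35×12.9) = 28310 × e^4.515.
e^4.515 ≈ 91.378, so N ≈ 28310 × 91.378 = 2.586899×10^6.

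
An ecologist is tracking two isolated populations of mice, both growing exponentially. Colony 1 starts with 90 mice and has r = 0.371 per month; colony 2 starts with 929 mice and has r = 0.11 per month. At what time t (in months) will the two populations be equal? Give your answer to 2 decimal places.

Set 90·e^(0.371t) = 929·e^(0.11t).
e^((0.371 − 0.11)t) = 929/90 → e^(0.261·t) = 10.322.
0.261·t = ln(10.322) = 2.3343, so t = 2.3343/0.261 = 8.9437.

8.94 months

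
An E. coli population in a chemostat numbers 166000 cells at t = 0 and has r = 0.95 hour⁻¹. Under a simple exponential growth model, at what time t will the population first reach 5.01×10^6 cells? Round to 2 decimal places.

Set N₀·e^(rt) = 5.01×10^6: e^(0.95·t) = 5.01×10^6/166000 = 30.181.
0.95·t = ln(30.181) = 3.4072, so t = 3.4072/0.95 = 3.5865.

3.59 hours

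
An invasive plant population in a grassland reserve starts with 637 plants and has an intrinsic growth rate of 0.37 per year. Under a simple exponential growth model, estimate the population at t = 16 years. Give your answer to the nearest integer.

N(t) = N₀·e^(rt) = 637 × e^(0.37×16) = 637 × e^5.92.
e^5.92 ≈ 372.41, so N ≈ 637 × 372.41 = 237226.

237226 plants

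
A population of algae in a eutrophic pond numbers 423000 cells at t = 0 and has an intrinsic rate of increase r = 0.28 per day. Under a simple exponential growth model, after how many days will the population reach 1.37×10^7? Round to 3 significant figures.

12.4 days

Set N₀·e^(rt) = 1.37×10^7: e^(0.28·t) = 1.37×10^7/423000 = 32.388.
0.28·t = ln(32.388) = 3.4778, so t = 3.4778/0.28 = 12.421.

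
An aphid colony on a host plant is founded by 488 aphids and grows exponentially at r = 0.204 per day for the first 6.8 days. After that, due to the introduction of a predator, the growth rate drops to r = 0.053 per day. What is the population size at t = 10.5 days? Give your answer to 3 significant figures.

Phase 1: N(6.8) = 488·e^(0.204×6.8) = 488·e^1.387 = 1953.77.
Phase 2 runs for 10.5 − 6.8 = 3.7 days at r = 0.053.
N(10.5) = 1953.77·e^(0.053×3.7) = 1953.77·e^0.1961 = 2377.05.

2380 aphids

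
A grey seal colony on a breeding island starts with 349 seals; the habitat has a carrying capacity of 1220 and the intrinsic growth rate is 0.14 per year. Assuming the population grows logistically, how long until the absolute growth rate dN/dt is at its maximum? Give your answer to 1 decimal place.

Logistic growth is fastest at N = K/2 = 610.
A = (K − N₀)/N₀ = 2.4957. Set K/(1 + A·e^(−rt)) = K/2 → A·e^(−rt) = 1.
e^(−0.14t) = 1/2.4957 = 0.400689, so t = ln(2.4957)/0.14 = 0.91457/0.14 = 6.5326.

6.5 years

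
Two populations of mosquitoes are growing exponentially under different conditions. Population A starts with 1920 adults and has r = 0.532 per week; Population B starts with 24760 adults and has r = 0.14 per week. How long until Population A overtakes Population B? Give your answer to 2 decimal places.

Set 1920·e^(0.532t) = 24760·e^(0.14t).
e^((0.532 − 0.14)t) = 24760/1920 → e^(0.392·t) = 12.896.
0.392·t = ln(12.896) = 2.5569, so t = 2.5569/0.392 = 6.5227.

6.52 weeks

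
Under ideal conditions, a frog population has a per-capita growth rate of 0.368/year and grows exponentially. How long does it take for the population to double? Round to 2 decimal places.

Doubling time t_d = ln(2)/r = 0.6931/0.368 = 1.8836.

1.88 years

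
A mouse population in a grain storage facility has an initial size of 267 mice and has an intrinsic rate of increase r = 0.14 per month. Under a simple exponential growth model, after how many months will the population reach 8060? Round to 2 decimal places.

Set N₀·e^(rt) = 8060: e^(0.14·t) = 8060/267 = 30.187.
0.14·t = ln(30.187) = 3.4074, so t = 3.4074/0.14 = 24.339.

24.34 months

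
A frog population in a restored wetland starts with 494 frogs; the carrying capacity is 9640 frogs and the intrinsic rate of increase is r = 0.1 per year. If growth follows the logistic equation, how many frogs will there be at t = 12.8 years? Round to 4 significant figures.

1568 frogs

A = (K − N₀)/N₀ = (9640 − 494)/494 = 18.514.
N(t) = K/(1 + A·e^(−rt)) = 9640/(1 + 18.514×e^(−0.1×12.8)).
e^(−1.28) = 0.27804; denominator = 1 + 18.514×0.27804 = 6.1476.
N = 9640/6.1476 = 1568.08.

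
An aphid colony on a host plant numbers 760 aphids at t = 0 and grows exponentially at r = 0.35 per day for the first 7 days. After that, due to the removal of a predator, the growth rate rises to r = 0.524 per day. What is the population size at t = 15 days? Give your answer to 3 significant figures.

583000 aphids

Phase 1: N(7) = 760·e^(0.35×7) = 760·e^2.45 = 8807.14.
Phase 2 runs for 15 − 7 = 8 days at r = 0.524.
N(15) = 8807.14·e^(0.524×8) = 8807.14·e^4.192 = 582636.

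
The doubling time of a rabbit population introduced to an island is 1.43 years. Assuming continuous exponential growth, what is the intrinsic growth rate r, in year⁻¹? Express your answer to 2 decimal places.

r = ln(2)/t_d = 0.6931/1.43 = 0.48472.

0.48 per year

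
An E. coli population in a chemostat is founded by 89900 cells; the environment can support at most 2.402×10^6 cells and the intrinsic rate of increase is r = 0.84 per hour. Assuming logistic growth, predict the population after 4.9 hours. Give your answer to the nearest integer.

1692192 cells

A = (K − N₀)/N₀ = (2.402×10^6 − 89900)/89900 = 25.719.
N(t) = K/(1 + A·e^(−rt)) = 2.402×10^6/(1 + 25.719×e^(−0.84×4.9)).
e^(−4.116) = 0.01631; denominator = 1 + 25.719×0.01631 = 1.4195.
N = 2.402×10^6/1.4195 = 1.692192×10^6.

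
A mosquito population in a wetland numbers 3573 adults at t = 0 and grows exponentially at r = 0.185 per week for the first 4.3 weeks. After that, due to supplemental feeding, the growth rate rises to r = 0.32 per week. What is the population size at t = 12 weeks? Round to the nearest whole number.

Phase 1: N(4.3) = 3573·e^(0.185×4.3) = 3573·e^0.7955 = 7916.15.
Phase 2 runs for 12 − 4.3 = 7.7 weeks at r = 0.32.
N(12) = 7916.15·e^(0.32×7.7) = 7916.15·e^2.464 = 93028.5.

93028 adults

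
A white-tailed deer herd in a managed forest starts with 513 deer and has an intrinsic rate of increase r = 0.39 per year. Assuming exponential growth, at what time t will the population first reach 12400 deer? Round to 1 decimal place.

8.2 years

Set N₀·e^(rt) = 12400: e^(0.39·t) = 12400/513 = 24.172.
0.39·t = ln(24.172) = 3.1852, so t = 3.1852/0.39 = 8.1671.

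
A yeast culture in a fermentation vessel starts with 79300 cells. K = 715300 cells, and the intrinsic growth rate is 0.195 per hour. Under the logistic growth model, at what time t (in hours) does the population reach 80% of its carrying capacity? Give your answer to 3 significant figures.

17.8 hours

A = (K − N₀)/N₀ = (715300 − 79300)/79300 = 8.0202.
Solve 715300/(1 + 8.0202·e^(−0.195t)) = 572240: 1 + 8.0202·e^(−0.195t) = 1.25, so e^(−0.195t) = 0.0311714.
−0.195·t = ln(0.0311714) = -3.4683, so t = 3.4683/0.195 = 17.786.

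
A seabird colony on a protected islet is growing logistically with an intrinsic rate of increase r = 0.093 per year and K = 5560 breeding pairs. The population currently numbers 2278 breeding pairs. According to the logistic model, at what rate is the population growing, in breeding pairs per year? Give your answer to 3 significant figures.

125 breeding pairs per year

dN/dt = rN(1 − N/K) = 0.093 × 2278 × (1 − 2278/5560).
1 − 2278/5560 = 0.59029; dN/dt = 0.093 × 2278 × 0.59029 = 125.05.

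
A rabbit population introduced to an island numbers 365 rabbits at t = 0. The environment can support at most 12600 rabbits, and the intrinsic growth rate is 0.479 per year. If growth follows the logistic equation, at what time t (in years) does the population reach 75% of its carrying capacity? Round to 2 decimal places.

9.63 years

A = (K − N₀)/N₀ = (12600 − 365)/365 = 33.521.
Solve 12600/(1 + 33.521·e^(−0.479t)) = 9450: 1 + 33.521·e^(−0.479t) = 1.3333, so e^(−0.479t) = 0.00994415.
−0.479·t = ln(0.00994415) = -4.6108, so t = 4.6108/0.479 = 9.6258.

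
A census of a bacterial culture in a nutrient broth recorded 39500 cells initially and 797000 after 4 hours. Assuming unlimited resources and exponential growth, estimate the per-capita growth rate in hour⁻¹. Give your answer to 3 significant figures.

0.751 per hour

From N(t) = N₀·e^(rt): e^(r·4) = 797000/39500 = 20.177.
r·4 = ln(20.177) = 3.0046, so r = 3.0046/4 = 0.75114.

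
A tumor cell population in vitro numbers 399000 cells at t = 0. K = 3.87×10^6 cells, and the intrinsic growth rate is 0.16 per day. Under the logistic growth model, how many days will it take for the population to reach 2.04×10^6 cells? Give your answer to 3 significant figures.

A = (K − N₀)/N₀ = (3.87×10^6 − 399000)/399000 = 8.6992.
Solve 3.87×10^6/(1 + 8.6992·e^(−0.16t)) = 2.04×10^6: 1 + 8.6992·e^(−0.16t) = 1.8971, so e^(−0.16t) = 0.103119.
−0.16·t = ln(0.103119) = -2.2719, so t = 2.2719/0.16 = 14.199.

14.2 days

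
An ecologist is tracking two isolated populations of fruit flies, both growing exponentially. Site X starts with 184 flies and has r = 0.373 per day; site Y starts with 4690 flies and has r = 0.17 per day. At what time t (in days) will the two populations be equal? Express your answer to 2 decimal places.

Set 184·e^(0.373t) = 4690·e^(0.17t).
e^((0.373 − 0.17)t) = 4690/184 → e^(0.203·t) = 25.489.
0.203·t = ln(25.489) = 3.2383, so t = 3.2383/0.203 = 15.952.

15.95 days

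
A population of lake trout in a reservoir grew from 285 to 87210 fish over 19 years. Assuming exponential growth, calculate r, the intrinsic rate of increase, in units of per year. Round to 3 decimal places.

From N(t) = N₀·e^(rt): e^(r·19) = 87210/285 = 306.
r·19 = ln(306) = 5.7236, so r = 5.7236/19 = 0.30124.

0.301 per year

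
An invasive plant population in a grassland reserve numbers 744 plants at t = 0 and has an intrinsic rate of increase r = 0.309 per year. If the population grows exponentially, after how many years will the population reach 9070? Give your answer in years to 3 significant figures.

8.09 years

Set N₀·e^(rt) = 9070: e^(0.309·t) = 9070/744 = 12.191.
0.309·t = ln(12.191) = 2.5007, so t = 2.5007/0.309 = 8.0928.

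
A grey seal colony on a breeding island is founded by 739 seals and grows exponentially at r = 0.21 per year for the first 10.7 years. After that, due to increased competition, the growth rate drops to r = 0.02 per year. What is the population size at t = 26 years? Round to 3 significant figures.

9490 seals

Phase 1: N(10.7) = 739·e^(0.21×10.7) = 739·e^2.247 = 6990.43.
Phase 2 runs for 26 − 10.7 = 15.3 years at r = 0.02.
N(26) = 6990.43·e^(0.02×15.3) = 6990.43·e^0.306 = 9492.89.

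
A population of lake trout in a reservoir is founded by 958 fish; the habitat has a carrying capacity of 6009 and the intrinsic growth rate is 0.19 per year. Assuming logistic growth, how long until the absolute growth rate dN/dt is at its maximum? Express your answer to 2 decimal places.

Logistic growth is fastest at N = K/2 = 3004.5.
A = (K − N₀)/N₀ = 5.2724. Set K/(1 + A·e^(−rt)) = K/2 → A·e^(−rt) = 1.
e^(−0.19t) = 1/5.2724 = 0.189665, so t = ln(5.2724)/0.19 = 1.6625/0.19 = 8.75.

8.75 years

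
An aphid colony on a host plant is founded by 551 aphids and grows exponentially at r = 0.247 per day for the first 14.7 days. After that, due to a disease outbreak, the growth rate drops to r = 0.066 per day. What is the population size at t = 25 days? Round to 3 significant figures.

Phase 1: N(14.7) = 551·e^(0.247×14.7) = 551·e^3.631 = 20798.5.
Phase 2 runs for 25 − 14.7 = 10.3 days at r = 0.066.
N(25) = 20798.5·e^(0.066×10.3) = 20798.5·e^0.6798 = 41045.4.

41000 aphids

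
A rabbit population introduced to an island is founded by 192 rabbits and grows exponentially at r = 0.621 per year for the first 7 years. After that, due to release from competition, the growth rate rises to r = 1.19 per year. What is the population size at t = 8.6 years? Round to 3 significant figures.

Phase 1: N(7) = 192·e^(0.621×7) = 192·e^4.347 = 14831.3.
Phase 2 runs for 8.6 − 7 = 1.6 years at r = 1.19.
N(8.6) = 14831.3·e^(1.19×1.6) = 14831.3·e^1.904 = 99558.

99600 rabbits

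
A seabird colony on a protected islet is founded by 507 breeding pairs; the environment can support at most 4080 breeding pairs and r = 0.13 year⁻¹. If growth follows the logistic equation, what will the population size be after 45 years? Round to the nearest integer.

A = (K − N₀)/N₀ = (4080 − 507)/507 = 7.0473.
N(t) = K/(1 + A·e^(−rt)) = 4080/(1 + 7.0473×e^(−0.13×45)).
e^(−5.85) = 0.0028799; denominator = 1 + 7.0473×0.0028799 = 1.0203.
N = 4080/1.0203 = 3998.84.

3999 breeding pairs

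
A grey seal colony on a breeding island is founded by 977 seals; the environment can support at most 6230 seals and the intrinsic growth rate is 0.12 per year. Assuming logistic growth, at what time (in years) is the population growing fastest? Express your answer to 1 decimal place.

14.0 years

Logistic growth is fastest at N = K/2 = 3115.
A = (K − N₀)/N₀ = 5.3767. Set K/(1 + A·e^(−rt)) = K/2 → A·e^(−rt) = 1.
e^(−0.12t) = 1/5.3767 = 0.185989, so t = ln(5.3767)/0.12 = 1.6821/0.12 = 14.017.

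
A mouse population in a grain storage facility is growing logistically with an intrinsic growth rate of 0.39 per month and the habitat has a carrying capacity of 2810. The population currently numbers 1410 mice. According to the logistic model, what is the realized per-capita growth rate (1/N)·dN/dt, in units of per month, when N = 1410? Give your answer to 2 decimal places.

0.19 per month

(1/N)·dN/dt = r(1 − N/K) = 0.39 × (1 − 1410/2810).
= 0.39 × 0.49822 = 0.19431.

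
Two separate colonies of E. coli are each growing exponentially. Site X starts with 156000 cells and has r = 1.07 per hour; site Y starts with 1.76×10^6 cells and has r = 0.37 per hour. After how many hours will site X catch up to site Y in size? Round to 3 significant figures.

3.46 hours

Set 156000·e^(1.07t) = 1.76×10^6·e^(0.37t).
e^((1.07 − 0.37)t) = 1.76×10^6/156000 → e^(0.7·t) = 11.282.
0.7·t = ln(11.282) = 2.4232, so t = 2.4232/0.7 = 3.4617.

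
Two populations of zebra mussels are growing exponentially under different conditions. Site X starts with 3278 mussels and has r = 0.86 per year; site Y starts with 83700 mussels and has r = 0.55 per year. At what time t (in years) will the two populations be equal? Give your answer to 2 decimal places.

Set 3278·e^(0.86t) = 83700·e^(0.55t).
e^((0.86 − 0.55)t) = 83700/3278 → e^(0.31·t) = 25.534.
0.31·t = ln(25.534) = 3.24, so t = 3.24/0.31 = 10.452.

10.45 years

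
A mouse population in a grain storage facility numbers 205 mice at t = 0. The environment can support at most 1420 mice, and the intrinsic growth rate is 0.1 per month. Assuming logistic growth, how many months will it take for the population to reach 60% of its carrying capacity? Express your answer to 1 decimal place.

21.8 months

A = (K − N₀)/N₀ = (1420 − 205)/205 = 5.9268.
Solve 1420/(1 + 5.9268·e^(−0.1t)) = 852: 1 + 5.9268·e^(−0.1t) = 1.6667, so e^(−0.1t) = 0.112483.
−0.1·t = ln(0.112483) = -2.185, so t = 2.185/0.1 = 21.85.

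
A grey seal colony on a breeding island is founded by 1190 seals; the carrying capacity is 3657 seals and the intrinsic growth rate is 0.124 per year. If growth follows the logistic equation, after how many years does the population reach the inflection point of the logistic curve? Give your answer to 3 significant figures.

5.88 years

Logistic growth is fastest at N = K/2 = 1828.5.
A = (K − N₀)/N₀ = 2.0731. Set K/(1 + A·e^(−rt)) = K/2 → A·e^(−rt) = 1.
e^(−0.124t) = 1/2.0731 = 0.482367, so t = ln(2.0731)/0.124 = 0.72905/0.124 = 5.8794.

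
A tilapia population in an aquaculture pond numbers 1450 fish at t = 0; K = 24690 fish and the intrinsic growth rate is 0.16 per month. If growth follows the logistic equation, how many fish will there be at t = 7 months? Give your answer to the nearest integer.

3963 fish

A = (K − N₀)/N₀ = (24690 − 1450)/1450 = 16.028.
N(t) = K/(1 + A·e^(−rt)) = 24690/(1 + 16.028×e^(−0.16×7)).
e^(−1.12) = 0.32628; denominator = 1 + 16.028×0.32628 = 6.2295.
N = 24690/6.2295 = 3963.41.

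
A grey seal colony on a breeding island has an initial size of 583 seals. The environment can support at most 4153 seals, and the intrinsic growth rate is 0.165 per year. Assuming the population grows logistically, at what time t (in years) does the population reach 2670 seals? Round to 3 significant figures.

A = (K − N₀)/N₀ = (4153 − 583)/583 = 6.1235.
Solve 4153/(1 + 6.1235·e^(−0.165t)) = 2670: 1 + 6.1235·e^(−0.165t) = 1.5554, so e^(−0.165t) = 0.0907048.
−0.165·t = ln(0.0907048) = -2.4001, so t = 2.4001/0.165 = 14.546.

14.5 years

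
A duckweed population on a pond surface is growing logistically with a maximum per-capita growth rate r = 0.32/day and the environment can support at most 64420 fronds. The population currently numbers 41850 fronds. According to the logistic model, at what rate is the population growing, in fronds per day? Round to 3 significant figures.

4690 fronds per day

dN/dt = rN(1 − N/K) = 0.32 × 41850 × (1 − 41850/64420).
1 − 41850/64420 = 0.35036; dN/dt = 0.32 × 41850 × 0.35036 = 4692.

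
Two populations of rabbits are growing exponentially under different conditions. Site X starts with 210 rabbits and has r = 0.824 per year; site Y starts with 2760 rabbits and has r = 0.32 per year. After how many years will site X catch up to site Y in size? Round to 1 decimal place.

Set 210·e^(0.824t) = 2760·e^(0.32t).
e^((0.824 − 0.32)t) = 2760/210 → e^(0.504·t) = 13.143.
0.504·t = ln(13.143) = 2.5759, so t = 2.5759/0.504 = 5.1109.

5.1 years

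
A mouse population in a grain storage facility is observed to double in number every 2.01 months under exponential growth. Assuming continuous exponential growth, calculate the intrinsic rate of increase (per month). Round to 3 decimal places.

r = ln(2)/t_d = 0.6931/2.01 = 0.34485.

0.345 per month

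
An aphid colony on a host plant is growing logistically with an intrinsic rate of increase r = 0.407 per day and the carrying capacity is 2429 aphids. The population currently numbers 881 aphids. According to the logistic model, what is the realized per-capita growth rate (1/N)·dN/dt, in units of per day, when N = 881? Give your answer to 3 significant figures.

0.259 per day

(1/N)·dN/dt = r(1 − N/K) = 0.407 × (1 − 881/2429).
= 0.407 × 0.6373 = 0.25938.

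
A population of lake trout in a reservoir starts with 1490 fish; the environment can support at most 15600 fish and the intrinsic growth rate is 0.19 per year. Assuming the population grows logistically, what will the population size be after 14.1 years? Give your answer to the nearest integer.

9455 fish

A = (K − N₀)/N₀ = (15600 − 1490)/1490 = 9.4698.
N(t) = K/(1 + A·e^(−rt)) = 15600/(1 + 9.4698×e^(−0.19×14.1)).
e^(−2.679) = 0.068632; denominator = 1 + 9.4698×0.068632 = 1.6499.
N = 15600/1.6499 = 9454.95.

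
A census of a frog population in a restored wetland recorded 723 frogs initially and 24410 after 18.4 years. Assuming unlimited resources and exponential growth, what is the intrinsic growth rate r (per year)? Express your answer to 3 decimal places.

From N(t) = N₀·e^(rt): e^(r·18.4) = 24410/723 = 33.762.
r·18.4 = ln(33.762) = 3.5193, so r = 3.5193/18.4 = 0.19127.

0.191 per year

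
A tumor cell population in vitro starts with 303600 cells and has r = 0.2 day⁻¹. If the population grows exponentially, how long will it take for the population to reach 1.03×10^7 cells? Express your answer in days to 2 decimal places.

Set N₀·e^(rt) = 1.03×10^7: e^(0.2·t) = 1.03×10^7/303600 = 33.926.
0.2·t = ln(33.926) = 3.5242, so t = 3.5242/0.2 = 17.621.

17.62 days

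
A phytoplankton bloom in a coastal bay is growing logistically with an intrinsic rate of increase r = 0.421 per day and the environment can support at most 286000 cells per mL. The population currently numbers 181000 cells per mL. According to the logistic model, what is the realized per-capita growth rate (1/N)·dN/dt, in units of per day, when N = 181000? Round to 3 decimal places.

0.155 per day

(1/N)·dN/dt = r(1 − N/K) = 0.421 × (1 − 181000/286000).
= 0.421 × 0.36713 = 0.15456.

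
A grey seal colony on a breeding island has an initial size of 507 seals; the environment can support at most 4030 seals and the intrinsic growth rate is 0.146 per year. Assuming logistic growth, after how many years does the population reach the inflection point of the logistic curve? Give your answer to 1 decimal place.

13.3 years

Logistic growth is fastest at N = K/2 = 2015.
A = (K − N₀)/N₀ = 6.9487. Set K/(1 + A·e^(−rt)) = K/2 → A·e^(−rt) = 1.
e^(−0.146t) = 1/6.9487 = 0.143911, so t = ln(6.9487)/0.146 = 1.9386/0.146 = 13.278.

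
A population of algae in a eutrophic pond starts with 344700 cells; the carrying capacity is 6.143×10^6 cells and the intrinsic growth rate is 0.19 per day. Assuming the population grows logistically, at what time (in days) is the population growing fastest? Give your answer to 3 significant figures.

14.9 days

Logistic growth is fastest at N = K/2 = 3.0715×10^6.
A = (K − N₀)/N₀ = 16.821. Set K/(1 + A·e^(−rt)) = K/2 → A·e^(−rt) = 1.
e^(−0.19t) = 1/16.821 = 0.0594485, so t = ln(16.821)/0.19 = 2.8226/0.19 = 14.856.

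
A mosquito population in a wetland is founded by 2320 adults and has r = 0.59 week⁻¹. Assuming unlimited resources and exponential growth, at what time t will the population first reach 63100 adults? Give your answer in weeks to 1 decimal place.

Set N₀·e^(rt) = 63100: e^(0.59·t) = 63100/2320 = 27.198.
0.59·t = ln(27.198) = 3.3032, so t = 3.3032/0.59 = 5.5986.

5.6 weeks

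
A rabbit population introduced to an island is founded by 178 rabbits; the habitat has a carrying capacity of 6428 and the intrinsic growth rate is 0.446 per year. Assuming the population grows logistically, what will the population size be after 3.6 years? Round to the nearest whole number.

799 rabbits

A = (K − N₀)/N₀ = (6428 − 178)/178 = 35.112.
N(t) = K/(1 + A·e^(−rt)) = 6428/(1 + 35.112×e^(−0.446×3.6)).
e^(−1.606) = 0.20077; denominator = 1 + 35.112×0.20077 = 8.0495.
N = 6428/8.0495 = 798.561.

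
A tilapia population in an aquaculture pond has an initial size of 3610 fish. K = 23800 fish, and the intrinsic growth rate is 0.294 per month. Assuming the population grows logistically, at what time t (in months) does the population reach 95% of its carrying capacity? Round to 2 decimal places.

15.87 months

A = (K − N₀)/N₀ = (23800 − 3610)/3610 = 5.5928.
Solve 23800/(1 + 5.5928·e^(−0.294t)) = 22610: 1 + 5.5928·e^(−0.294t) = 1.0526, so e^(−0.294t) = 0.0094106.
−0.294·t = ln(0.0094106) = -4.6659, so t = 4.6659/0.294 = 15.87.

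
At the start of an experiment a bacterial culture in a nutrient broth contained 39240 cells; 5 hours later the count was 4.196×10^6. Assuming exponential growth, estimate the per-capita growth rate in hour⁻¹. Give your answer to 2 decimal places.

From N(t) = N₀·e^(rt): e^(r·5) = 4.196×10^6/39240 = 106.93.
r·5 = ln(106.93) = 4.6722, so r = 4.6722/5 = 0.93444.

0.93 per hour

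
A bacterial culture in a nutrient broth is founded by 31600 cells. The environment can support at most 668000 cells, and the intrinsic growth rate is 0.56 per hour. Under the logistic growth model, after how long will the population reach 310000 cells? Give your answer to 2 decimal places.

5.10 hours

A = (K − N₀)/N₀ = (668000 − 31600)/31600 = 20.139.
Solve 668000/(1 + 20.139·e^(−0.56t)) = 310000: 1 + 20.139·e^(−0.56t) = 2.1548, so e^(−0.56t) = 0.0573427.
−0.56·t = ln(0.0573427) = -2.8587, so t = 2.8587/0.56 = 5.1048.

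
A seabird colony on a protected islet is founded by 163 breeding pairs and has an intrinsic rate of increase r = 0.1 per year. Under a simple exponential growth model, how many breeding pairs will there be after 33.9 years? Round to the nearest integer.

4836 breeding pairs

N(t) = N₀·e^(rt) = 163 × e^(0.1×33.9) = 163 × e^3.39.
e^3.39 ≈ 29.666, so N ≈ 163 × 29.666 = 4835.55.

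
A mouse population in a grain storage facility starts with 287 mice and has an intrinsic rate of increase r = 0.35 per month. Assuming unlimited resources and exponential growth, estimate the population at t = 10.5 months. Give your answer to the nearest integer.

N(t) = N₀·e^(rt) = 287 × e^(0.35×10.5) = 287 × e^3.675.
e^3.675 ≈ 39.449, so N ≈ 287 × 39.449 = 11321.8.

11322 mice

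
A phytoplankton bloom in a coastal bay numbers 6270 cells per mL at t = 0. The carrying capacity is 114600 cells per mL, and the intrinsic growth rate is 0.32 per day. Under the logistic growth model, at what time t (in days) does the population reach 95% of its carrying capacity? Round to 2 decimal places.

A = (K − N₀)/N₀ = (114600 − 6270)/6270 = 17.278.
Solve 114600/(1 + 17.278·e^(−0.32t)) = 108870: 1 + 17.278·e^(−0.32t) = 1.0526, so e^(−0.32t) = 0.00304625.
−0.32·t = ln(0.00304625) = -5.7938, so t = 5.7938/0.32 = 18.106.

18.11 days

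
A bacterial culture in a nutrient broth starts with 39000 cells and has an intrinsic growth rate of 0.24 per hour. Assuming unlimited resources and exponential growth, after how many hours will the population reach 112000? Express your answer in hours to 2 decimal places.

Set N₀·e^(rt) = 112000: e^(0.24·t) = 112000/39000 = 2.8718.
0.24·t = ln(2.8718) = 1.0549, so t = 1.0549/0.24 = 4.3956.

4.40 hours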